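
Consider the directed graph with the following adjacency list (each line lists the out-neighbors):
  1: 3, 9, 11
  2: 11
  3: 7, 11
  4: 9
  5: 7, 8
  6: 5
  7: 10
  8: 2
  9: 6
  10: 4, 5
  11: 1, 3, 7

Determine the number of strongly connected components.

{1, 2, 3, 4, 5, 6, 7, 8, 9, 10, 11} are all mutually reachable — one SCC of size 11.
That gives 1 strongly connected component.

1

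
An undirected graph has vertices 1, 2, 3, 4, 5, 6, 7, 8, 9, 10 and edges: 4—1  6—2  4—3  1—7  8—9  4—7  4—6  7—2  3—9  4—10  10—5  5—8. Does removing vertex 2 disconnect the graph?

Deleting 2 leaves 1 component (was 1) (its neighbors 6, 7 remain connected to each other), so 2 is not a cut vertex.

No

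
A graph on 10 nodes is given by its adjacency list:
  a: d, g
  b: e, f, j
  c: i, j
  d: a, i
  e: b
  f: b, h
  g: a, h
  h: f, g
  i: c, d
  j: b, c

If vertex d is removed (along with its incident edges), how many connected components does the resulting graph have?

With d gone, the remaining components are: {a, b, c, e, f, g, h, i, j}.
That is 1 component.

1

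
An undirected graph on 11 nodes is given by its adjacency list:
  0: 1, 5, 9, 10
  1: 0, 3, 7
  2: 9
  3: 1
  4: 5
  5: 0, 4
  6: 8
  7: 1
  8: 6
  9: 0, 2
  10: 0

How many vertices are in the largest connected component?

Starting from 6 we can reach 6, 8. That is one component of size 2.
Starting from 0 we can reach 0, 1, 2, 3, 4, 5, 7, 9, 10. That is one component of size 9.
The largest has 9 vertices.

9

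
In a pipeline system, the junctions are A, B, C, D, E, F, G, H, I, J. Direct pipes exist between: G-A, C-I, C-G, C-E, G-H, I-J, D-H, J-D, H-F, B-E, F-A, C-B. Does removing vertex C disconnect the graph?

Yes

Deleting C raises the number of components from 1 to 2, so C is a cut vertex.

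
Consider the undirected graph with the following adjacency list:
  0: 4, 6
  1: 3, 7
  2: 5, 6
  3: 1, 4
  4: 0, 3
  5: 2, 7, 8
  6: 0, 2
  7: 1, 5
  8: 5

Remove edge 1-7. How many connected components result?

1 and 7 are still connected via 1-3-4-0-6-2-5-7, so the component count stays at 1.

1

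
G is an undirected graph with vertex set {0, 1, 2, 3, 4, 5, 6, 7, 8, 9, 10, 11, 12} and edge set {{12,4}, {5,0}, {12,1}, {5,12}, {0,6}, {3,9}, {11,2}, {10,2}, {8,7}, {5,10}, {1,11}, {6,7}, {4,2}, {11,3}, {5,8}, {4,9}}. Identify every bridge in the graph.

The edges on the cycle 12-1-11-3-9-4-12 are not bridges since each lies on that cycle.
Every edge lies on some cycle, so there are no bridges.

none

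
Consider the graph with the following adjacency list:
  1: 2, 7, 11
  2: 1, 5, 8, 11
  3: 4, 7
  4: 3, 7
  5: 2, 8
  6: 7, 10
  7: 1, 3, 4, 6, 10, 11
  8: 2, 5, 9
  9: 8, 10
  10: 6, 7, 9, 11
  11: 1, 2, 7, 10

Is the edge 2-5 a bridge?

No

After removing 2-5, the path 2-8-5 still connects them, so the edge is not a bridge.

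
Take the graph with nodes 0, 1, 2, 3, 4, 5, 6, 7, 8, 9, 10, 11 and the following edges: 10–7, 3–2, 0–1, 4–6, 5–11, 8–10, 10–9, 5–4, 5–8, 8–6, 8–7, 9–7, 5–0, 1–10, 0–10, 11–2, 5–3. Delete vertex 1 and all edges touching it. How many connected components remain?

With 1 gone, the remaining components are: {0, 2, 3, 4, 5, 6, 7, 8, 9, 10, 11}.
That is 1 component.

1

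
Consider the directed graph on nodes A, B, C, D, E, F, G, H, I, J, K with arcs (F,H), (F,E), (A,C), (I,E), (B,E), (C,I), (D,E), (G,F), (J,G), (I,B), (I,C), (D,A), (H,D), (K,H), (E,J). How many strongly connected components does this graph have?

{A, B, C, D, E, F, G, H, I, J} are all mutually reachable — one SCC of size 10.
{K} is an SCC by itself.
That gives 2 strongly connected components.

2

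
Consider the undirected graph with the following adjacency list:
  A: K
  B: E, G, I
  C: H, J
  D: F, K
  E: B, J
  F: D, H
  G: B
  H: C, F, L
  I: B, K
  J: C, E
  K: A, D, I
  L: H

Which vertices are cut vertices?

B, H, K

Removing B increases the component count from 1 to 2, so B is a cut vertex.
Removing H increases the component count from 1 to 2, so H is a cut vertex.
Removing K increases the component count from 1 to 2, so K is a cut vertex.
By contrast removing F leaves 1 component; it is not a cut vertex. No other vertex is a cut vertex either.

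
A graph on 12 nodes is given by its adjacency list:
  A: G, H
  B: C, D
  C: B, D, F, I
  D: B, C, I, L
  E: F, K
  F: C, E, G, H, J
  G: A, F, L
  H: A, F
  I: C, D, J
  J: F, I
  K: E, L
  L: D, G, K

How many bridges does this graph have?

The edges on the cycle C-D-I-J-F-C are not bridges since each lies on that cycle.
Every edge lies on some cycle, so there are no bridges.

0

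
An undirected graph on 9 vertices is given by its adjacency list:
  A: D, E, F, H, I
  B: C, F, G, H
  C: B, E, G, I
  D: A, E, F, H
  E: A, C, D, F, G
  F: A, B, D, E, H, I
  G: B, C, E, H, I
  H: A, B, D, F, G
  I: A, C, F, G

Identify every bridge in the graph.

The edges on the cycle A-F-D-A are not bridges since each lies on that cycle.
Every edge lies on some cycle, so there are no bridges.

none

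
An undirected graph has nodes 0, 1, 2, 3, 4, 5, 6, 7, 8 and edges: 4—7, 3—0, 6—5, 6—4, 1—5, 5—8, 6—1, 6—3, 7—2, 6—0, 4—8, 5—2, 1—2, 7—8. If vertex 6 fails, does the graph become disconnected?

Deleting 6 raises the number of components from 1 to 2, so 6 is a cut vertex.

Yes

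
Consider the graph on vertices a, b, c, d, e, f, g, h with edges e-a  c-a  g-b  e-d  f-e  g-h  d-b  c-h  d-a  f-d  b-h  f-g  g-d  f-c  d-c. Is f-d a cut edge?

After removing f-d, the path f-g-d still connects them, so the edge is not a bridge.

No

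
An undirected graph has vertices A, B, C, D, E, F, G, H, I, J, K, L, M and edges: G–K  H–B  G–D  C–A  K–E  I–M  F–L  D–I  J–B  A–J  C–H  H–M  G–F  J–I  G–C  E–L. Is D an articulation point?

Deleting D leaves 1 component (was 1) (its neighbors G, I remain connected to each other), so D is not a cut vertex.

No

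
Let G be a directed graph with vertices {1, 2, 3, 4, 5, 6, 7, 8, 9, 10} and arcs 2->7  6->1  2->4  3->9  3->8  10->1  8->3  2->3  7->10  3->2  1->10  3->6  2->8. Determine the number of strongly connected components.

7

{2, 3, 8} are all mutually reachable — one SCC of size 3.
{1, 10} are all mutually reachable — one SCC of size 2.
{9} is an SCC by itself.
{4} is an SCC by itself.
{7} is an SCC by itself.
(and 2 more singleton SCCs)
That gives 7 strongly connected components.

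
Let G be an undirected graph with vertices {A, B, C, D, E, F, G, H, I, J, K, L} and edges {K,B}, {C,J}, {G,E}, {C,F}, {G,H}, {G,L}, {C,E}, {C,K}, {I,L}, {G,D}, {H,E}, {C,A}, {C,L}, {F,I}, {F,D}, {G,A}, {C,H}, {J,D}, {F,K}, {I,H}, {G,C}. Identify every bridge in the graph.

B-K

The edges on the cycle G-C-J-D-G are not bridges since each lies on that cycle.
But removing K–B disconnects K from B — this is a bridge.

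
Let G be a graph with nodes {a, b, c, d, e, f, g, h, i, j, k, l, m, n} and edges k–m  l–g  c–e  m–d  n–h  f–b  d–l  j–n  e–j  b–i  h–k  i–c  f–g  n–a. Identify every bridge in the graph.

a-n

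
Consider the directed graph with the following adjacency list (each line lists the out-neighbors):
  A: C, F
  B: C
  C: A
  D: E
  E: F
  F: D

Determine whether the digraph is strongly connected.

No

There is no directed path from C to B, so the graph is not strongly connected.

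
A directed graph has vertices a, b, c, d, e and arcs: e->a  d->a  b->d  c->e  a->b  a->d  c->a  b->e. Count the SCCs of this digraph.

{a, b, d, e} are all mutually reachable — one SCC of size 4.
{c} is an SCC by itself.
That gives 2 strongly connected components.

2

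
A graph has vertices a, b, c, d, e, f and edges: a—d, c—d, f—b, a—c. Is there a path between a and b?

The component containing a is {a, c, d}, and b is not in it.

No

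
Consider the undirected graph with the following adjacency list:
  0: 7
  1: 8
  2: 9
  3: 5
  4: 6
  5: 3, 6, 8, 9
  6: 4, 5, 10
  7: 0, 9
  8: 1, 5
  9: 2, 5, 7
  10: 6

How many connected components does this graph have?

1

Starting from 0 we can reach 0, 1, 2, 3, 4, 5, 6, 7, 8, 9, 10. That is one component of size 11.
Total: 1 component.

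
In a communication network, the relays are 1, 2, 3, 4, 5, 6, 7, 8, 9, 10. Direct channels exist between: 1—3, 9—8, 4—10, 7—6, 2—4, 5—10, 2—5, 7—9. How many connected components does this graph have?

3

Starting from 1 we can reach 1, 3. That is one component of size 2.
Starting from 2 we can reach 2, 4, 5, 10. That is one component of size 4.
Starting from 6 we can reach 6, 7, 8, 9. That is one component of size 4.
Total: 3 components.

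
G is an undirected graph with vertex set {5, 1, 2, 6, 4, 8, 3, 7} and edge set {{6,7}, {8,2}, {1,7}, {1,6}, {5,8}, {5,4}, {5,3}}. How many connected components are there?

2

Starting from 1 we can reach 1, 6, 7. That is one component of size 3.
Starting from 2 we can reach 2, 3, 4, 5, 8. That is one component of size 5.
Total: 2 components.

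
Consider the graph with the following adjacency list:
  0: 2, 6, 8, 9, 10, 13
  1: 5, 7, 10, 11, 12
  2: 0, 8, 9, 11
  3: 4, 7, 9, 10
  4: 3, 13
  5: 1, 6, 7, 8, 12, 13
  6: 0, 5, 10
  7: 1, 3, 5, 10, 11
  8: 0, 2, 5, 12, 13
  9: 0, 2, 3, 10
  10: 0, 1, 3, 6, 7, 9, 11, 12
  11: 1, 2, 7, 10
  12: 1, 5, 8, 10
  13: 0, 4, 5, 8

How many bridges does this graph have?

0

The edges on the cycle 1-10-12-1 are not bridges since each lies on that cycle.
Every edge lies on some cycle, so there are no bridges.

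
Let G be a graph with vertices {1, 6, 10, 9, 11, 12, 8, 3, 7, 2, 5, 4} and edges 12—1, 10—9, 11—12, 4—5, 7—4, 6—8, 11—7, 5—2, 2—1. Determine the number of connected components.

4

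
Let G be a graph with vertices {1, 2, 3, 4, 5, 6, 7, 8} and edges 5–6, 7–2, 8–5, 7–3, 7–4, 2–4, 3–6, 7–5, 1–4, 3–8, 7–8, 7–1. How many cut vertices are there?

1

Removing 7 increases the component count from 1 to 2, so 7 is a cut vertex.
By contrast removing 4 leaves 1 component; it is not a cut vertex. No other vertex is a cut vertex either.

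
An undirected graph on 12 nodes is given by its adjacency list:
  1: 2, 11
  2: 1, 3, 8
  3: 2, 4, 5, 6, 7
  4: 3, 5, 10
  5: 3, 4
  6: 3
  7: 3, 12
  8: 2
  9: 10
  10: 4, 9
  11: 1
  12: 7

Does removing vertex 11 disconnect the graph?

No

Deleting 11 leaves 1 component (was 1), so 11 is not a cut vertex.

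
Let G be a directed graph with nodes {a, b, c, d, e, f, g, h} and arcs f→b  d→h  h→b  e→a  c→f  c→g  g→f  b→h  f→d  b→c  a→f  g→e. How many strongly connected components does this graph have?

1

{a, b, c, d, e, f, g, h} are all mutually reachable — one SCC of size 8.
That gives 1 strongly connected component.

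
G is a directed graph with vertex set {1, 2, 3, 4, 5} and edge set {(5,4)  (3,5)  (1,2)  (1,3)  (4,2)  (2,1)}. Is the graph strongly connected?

Yes

From 2 we can reach every vertex (1, 2, 3, 4, 5), and every vertex can reach 2 (1, 2, 3, 4, 5). So the whole graph is one strongly connected component.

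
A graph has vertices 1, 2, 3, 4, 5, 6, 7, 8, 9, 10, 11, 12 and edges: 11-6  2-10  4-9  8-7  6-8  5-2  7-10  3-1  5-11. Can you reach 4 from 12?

No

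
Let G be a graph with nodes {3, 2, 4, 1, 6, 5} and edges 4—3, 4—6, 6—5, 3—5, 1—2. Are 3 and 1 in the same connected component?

No

The component containing 3 is {3, 4, 5, 6}, and 1 is not in it.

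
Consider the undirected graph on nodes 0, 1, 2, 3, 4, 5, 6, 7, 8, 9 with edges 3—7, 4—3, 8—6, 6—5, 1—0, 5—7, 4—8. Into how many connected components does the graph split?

4

2 is isolated — a component by itself.
9 is isolated — a component by itself.
Starting from 0 we can reach 0, 1. That is one component of size 2.
Starting from 3 we can reach 3, 4, 5, 6, 7, 8. That is one component of size 6.
Total: 4 components.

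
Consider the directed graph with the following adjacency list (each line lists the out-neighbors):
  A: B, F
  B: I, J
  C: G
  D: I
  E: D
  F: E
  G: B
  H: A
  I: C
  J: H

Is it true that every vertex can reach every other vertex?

From I we can reach every vertex (A, B, C, D, E, F, G, H, I, J), and every vertex can reach I (A, B, C, D, E, F, G, H, I, J). So the whole graph is one strongly connected component.

Yes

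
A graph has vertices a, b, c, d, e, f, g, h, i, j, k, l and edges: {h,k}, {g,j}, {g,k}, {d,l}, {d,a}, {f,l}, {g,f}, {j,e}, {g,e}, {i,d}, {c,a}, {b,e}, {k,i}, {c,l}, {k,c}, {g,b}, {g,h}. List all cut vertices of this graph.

Removing g increases the component count from 1 to 2, so g is a cut vertex.
By contrast removing f leaves 1 component; it is not a cut vertex. No other vertex is a cut vertex either.

g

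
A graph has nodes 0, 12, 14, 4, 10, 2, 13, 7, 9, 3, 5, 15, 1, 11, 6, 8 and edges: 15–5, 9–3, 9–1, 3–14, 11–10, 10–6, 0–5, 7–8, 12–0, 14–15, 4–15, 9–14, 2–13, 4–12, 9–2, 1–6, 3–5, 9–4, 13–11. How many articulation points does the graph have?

Removing 9 increases the component count from 2 to 3, so 9 is a cut vertex.
By contrast removing 15 leaves 2 components; it is not a cut vertex. No other vertex is a cut vertex either.

1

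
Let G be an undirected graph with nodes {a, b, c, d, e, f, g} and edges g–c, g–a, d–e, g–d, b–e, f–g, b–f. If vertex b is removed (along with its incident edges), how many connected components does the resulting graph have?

1

With b gone, the remaining components are: {a, c, d, e, f, g}.
That is 1 component.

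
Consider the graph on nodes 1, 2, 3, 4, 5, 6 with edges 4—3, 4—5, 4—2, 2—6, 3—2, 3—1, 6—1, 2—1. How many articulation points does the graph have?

Removing 4 increases the component count from 1 to 2, so 4 is a cut vertex.
By contrast removing 3 leaves 1 component; it is not a cut vertex. No other vertex is a cut vertex either.

1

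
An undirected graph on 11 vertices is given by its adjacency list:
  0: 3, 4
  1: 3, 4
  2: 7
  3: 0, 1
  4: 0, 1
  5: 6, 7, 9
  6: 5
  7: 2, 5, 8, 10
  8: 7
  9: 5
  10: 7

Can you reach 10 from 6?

From 6 we can reach 2, 5, 6, 7, 8, 9, 10, which includes 10.

Yes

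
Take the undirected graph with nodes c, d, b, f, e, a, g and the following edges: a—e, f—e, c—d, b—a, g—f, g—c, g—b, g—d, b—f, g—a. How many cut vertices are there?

Removing g increases the component count from 1 to 2, so g is a cut vertex.
By contrast removing c leaves 1 component; it is not a cut vertex. No other vertex is a cut vertex either.

1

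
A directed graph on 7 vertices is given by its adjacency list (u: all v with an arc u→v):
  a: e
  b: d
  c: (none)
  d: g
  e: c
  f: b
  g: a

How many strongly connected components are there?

7

{a} is an SCC by itself.
{b} is an SCC by itself.
{g} is an SCC by itself.
{e} is an SCC by itself.
{f} is an SCC by itself.
(and 2 more singleton SCCs)
That gives 7 strongly connected components.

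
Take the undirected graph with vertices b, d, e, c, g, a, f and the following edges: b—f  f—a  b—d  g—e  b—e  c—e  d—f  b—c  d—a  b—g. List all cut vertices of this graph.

Removing b increases the component count from 1 to 2, so b is a cut vertex.
By contrast removing e leaves 1 component; it is not a cut vertex. No other vertex is a cut vertex either.

b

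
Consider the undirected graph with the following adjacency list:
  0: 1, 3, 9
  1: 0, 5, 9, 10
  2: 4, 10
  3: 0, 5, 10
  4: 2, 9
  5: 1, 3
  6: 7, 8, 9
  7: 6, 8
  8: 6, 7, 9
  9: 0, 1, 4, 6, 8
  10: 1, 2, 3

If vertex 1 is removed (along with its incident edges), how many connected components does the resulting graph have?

1

With 1 gone, the remaining components are: {0, 2, 3, 4, 5, 6, 7, 8, 9, 10}.
That is 1 component.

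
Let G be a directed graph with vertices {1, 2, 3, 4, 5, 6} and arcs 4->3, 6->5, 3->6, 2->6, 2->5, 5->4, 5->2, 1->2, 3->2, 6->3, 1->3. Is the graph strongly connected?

There is no directed path from 3 to 1, so the graph is not strongly connected.

No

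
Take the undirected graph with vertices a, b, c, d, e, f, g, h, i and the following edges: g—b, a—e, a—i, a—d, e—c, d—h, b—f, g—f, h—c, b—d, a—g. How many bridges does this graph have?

1

The edges on the cycle a-g-b-d-h-c-e-a are not bridges since each lies on that cycle.
But removing i—a disconnects i from a — this is a bridge.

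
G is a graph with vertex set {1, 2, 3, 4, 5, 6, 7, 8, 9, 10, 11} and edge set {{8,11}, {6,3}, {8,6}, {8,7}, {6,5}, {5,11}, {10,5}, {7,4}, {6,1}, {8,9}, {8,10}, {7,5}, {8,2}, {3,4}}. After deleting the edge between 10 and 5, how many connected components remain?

1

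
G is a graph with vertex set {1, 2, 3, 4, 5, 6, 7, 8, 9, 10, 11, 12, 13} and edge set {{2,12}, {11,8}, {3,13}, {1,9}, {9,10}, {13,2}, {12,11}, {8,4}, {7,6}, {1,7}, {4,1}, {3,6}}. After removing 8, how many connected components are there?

With 8 gone, the remaining components are: {5}; {1, 2, 3, 4, 6, 7, 9, 10, 11, 12, 13}.
That is 2 components.

2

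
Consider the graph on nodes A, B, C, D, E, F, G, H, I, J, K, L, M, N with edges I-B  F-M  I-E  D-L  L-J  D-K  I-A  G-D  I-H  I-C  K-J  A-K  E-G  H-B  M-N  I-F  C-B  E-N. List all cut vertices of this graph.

Removing I increases the component count from 1 to 2, so I is a cut vertex.
By contrast removing B leaves 1 component; it is not a cut vertex. No other vertex is a cut vertex either.

I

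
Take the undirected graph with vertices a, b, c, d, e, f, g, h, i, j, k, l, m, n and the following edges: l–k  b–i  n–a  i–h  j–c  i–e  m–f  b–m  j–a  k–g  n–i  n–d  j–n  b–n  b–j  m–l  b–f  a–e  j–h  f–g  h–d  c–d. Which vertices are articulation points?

b

Removing b increases the component count from 1 to 2, so b is a cut vertex.
By contrast removing h leaves 1 component; it is not a cut vertex. No other vertex is a cut vertex either.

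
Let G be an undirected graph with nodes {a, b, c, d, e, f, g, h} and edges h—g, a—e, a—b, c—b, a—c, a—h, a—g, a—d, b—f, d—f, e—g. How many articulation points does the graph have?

Removing a increases the component count from 1 to 2, so a is a cut vertex.
By contrast removing d leaves 1 component; it is not a cut vertex. No other vertex is a cut vertex either.

1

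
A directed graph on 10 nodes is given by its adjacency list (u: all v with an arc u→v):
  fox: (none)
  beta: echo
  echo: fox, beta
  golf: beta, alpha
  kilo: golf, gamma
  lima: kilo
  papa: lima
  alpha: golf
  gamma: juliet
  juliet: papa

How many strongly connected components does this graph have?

{kilo, lima, papa, gamma, juliet} are all mutually reachable — one SCC of size 5.
{golf, alpha} are all mutually reachable — one SCC of size 2.
{beta, echo} are all mutually reachable — one SCC of size 2.
{fox} is an SCC by itself.
That gives 4 strongly connected components.

4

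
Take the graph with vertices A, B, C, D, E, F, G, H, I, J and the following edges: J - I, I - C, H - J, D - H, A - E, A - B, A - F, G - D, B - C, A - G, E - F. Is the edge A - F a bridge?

After removing A - F, the path A-E-F still connects them, so the edge is not a bridge.

No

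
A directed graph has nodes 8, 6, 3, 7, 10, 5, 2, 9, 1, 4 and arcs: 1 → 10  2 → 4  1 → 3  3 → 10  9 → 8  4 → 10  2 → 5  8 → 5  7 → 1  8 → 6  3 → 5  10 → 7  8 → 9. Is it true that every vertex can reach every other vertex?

No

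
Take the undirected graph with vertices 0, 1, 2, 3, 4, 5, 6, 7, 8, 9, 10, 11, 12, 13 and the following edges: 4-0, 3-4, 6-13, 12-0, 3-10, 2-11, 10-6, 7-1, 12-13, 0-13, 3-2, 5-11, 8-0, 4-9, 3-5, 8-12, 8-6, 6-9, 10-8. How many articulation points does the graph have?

1

Removing 3 increases the component count from 2 to 3, so 3 is a cut vertex.
By contrast removing 12 leaves 2 components; it is not a cut vertex. No other vertex is a cut vertex either.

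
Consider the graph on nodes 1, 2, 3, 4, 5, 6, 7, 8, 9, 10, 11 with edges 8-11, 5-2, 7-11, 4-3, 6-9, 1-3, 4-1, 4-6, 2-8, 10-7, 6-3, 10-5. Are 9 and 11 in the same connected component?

No

The component containing 9 is {1, 3, 4, 6, 9}, and 11 is not in it.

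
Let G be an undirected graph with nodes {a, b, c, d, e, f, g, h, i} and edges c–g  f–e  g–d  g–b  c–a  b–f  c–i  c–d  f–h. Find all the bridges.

The edges on the cycle c-g-d-c are not bridges since each lies on that cycle.
But removing b–f disconnects b from f; removing c–a disconnects c from a; removing c–i disconnects c from i; removing g–b disconnects g from b — these are bridges.
In total 6 edges are bridges.

a-c, b-f, b-g, c-i, e-f, f-h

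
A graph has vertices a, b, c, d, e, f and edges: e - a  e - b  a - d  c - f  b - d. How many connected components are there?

2

Starting from c we can reach c, f. That is one component of size 2.
Starting from a we can reach a, b, d, e. That is one component of size 4.
Total: 2 components.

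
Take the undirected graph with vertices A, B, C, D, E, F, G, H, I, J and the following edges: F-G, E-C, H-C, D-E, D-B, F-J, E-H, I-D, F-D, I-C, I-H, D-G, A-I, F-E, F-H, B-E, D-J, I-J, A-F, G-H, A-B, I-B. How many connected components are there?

Starting from A we can reach A, B, C, D, E, F, G, H, I, J. That is one component of size 10.
Total: 1 component.

1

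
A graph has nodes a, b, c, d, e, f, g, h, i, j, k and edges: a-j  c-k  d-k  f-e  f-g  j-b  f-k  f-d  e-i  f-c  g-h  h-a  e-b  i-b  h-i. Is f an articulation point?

Deleting f raises the number of components from 1 to 2, so f is a cut vertex.

Yes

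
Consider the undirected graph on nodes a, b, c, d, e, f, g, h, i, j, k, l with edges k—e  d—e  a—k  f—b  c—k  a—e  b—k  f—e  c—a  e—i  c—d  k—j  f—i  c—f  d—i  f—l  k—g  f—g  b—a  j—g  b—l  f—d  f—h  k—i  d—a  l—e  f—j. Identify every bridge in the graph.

The edges on the cycle f-b-l-f are not bridges since each lies on that cycle.
But removing f—h disconnects f from h — this is a bridge.

f-h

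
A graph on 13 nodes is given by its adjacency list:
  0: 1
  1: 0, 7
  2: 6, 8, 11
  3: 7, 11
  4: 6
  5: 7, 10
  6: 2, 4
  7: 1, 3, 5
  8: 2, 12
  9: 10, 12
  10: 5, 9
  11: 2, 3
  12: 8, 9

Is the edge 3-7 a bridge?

No

After removing 3-7, the path 3-11-2-8-12-9-10-5-7 still connects them, so the edge is not a bridge.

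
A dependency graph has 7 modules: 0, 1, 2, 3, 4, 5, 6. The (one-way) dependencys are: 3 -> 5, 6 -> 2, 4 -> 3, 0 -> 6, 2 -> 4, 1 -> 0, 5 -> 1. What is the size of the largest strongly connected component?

7

{0, 1, 2, 3, 4, 5, 6} are all mutually reachable — one SCC of size 7.
The largest has 7 vertices.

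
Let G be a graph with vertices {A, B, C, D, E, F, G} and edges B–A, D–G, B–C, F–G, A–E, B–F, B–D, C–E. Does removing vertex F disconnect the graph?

Deleting F leaves 1 component (was 1) (its neighbors B, G remain connected to each other), so F is not a cut vertex.

No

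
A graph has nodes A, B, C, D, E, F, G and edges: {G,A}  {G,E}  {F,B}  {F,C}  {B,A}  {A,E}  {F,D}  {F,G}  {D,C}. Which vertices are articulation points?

F

Removing F increases the component count from 1 to 2, so F is a cut vertex.
By contrast removing E leaves 1 component; it is not a cut vertex. No other vertex is a cut vertex either.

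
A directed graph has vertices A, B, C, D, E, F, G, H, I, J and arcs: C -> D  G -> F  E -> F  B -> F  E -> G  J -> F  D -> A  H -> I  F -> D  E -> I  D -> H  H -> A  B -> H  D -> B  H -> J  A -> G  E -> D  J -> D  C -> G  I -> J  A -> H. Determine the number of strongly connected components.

{A, B, D, F, G, H, I, J} are all mutually reachable — one SCC of size 8.
{E} is an SCC by itself.
{C} is an SCC by itself.
That gives 3 strongly connected components.

3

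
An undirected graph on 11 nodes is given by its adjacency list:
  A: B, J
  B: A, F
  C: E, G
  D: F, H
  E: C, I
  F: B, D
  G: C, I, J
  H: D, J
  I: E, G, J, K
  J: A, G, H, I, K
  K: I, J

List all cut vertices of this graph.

J

Removing J increases the component count from 1 to 2, so J is a cut vertex.
By contrast removing F leaves 1 component; it is not a cut vertex. No other vertex is a cut vertex either.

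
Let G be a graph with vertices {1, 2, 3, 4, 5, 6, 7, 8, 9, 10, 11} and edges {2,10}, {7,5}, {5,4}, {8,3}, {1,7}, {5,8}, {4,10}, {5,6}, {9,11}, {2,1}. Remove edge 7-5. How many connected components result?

2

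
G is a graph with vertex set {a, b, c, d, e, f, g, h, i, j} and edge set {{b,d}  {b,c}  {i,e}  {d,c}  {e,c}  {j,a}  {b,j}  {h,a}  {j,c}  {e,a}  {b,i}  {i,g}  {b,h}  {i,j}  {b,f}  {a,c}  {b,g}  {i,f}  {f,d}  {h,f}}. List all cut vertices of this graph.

none

Removing i, for instance, still leaves 1 component. No single vertex removal increases the component count — the graph has no articulation points.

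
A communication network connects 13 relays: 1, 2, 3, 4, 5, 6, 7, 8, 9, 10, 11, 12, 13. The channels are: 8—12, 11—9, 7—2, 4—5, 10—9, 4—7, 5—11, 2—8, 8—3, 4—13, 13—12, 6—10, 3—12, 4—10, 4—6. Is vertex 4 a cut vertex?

Deleting 4 raises the number of components from 2 to 3, so 4 is a cut vertex.

Yes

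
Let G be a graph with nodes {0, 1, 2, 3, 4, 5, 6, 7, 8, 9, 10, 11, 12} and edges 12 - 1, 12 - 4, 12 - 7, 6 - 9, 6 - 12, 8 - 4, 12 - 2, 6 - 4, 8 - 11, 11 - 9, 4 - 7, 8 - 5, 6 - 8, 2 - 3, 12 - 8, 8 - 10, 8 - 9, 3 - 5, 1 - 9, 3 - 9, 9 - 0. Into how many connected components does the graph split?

Starting from 0 we can reach 0, 1, 2, 3, 4, 5, 6, 7, 8, 9, 10, 11, 12. That is one component of size 13.
Total: 1 component.

1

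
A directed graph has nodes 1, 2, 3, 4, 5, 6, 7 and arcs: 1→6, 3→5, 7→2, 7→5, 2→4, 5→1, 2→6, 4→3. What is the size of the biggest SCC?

1

{3} is an SCC by itself.
{7} is an SCC by itself.
{5} is an SCC by itself.
{4} is an SCC by itself.
{2} is an SCC by itself.
(and 2 more singleton SCCs)
The largest has 1 vertex.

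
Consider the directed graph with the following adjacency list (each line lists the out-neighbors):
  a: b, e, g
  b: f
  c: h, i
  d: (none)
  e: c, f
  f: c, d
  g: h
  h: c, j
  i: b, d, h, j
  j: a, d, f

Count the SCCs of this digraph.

{a, b, c, e, f, g, h, i, j} are all mutually reachable — one SCC of size 9.
{d} is an SCC by itself.
That gives 2 strongly connected components.

2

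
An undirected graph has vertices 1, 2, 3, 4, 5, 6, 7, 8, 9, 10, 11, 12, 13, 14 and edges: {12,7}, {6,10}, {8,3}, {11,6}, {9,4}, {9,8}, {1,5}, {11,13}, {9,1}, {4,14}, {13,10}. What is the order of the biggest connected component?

7

2 is isolated — a component by itself.
Starting from 7 we can reach 7, 12. That is one component of size 2.
Starting from 6 we can reach 6, 10, 11, 13. That is one component of size 4.
Starting from 1 we can reach 1, 3, 4, 5, 8, 9, 14. That is one component of size 7.
The largest has 7 vertices.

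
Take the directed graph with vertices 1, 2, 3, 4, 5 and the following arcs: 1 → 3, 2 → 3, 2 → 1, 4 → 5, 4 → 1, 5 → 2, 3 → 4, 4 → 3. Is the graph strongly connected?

From 4 we can reach every vertex (1, 2, 3, 4, 5), and every vertex can reach 4 (1, 2, 3, 4, 5). So the whole graph is one strongly connected component.

Yes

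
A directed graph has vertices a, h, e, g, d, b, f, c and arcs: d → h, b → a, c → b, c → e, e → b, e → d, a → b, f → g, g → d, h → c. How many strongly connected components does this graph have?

{c, d, e, h} are all mutually reachable — one SCC of size 4.
{a, b} are all mutually reachable — one SCC of size 2.
{f} is an SCC by itself.
{g} is an SCC by itself.
That gives 4 strongly connected components.

4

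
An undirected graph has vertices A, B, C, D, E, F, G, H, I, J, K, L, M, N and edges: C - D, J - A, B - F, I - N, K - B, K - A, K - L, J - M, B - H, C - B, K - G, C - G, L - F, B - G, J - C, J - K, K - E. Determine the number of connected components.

Starting from I we can reach I, N. That is one component of size 2.
Starting from A we can reach A, B, C, D, E, F, G, H, J, K, L, M. That is one component of size 12.
Total: 2 components.

2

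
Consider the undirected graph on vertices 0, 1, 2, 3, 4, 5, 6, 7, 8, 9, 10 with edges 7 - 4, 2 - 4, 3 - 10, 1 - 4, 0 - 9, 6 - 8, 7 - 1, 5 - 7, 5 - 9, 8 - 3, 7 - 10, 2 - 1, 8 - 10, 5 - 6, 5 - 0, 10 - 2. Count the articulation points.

Removing 5 increases the component count from 1 to 2, so 5 is a cut vertex.
By contrast removing 1 leaves 1 component; it is not a cut vertex. No other vertex is a cut vertex either.

1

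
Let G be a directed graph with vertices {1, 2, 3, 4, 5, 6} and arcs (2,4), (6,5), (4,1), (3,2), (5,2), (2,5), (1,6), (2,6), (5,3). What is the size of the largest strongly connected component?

{1, 2, 3, 4, 5, 6} are all mutually reachable — one SCC of size 6.
The largest has 6 vertices.

6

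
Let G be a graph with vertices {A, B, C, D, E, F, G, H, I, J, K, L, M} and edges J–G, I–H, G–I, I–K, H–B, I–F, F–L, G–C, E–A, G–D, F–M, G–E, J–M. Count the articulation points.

5

Removing E increases the component count from 1 to 2, so E is a cut vertex.
Removing F increases the component count from 1 to 2, so F is a cut vertex.
Removing G increases the component count from 1 to 4, so G is a cut vertex.
Likewise H, I are cut vertices.
By contrast removing J leaves 1 component; it is not a cut vertex. No other vertex is a cut vertex either.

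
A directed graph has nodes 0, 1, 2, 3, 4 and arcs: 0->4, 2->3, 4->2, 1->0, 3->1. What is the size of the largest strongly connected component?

{0, 1, 2, 3, 4} are all mutually reachable — one SCC of size 5.
The largest has 5 vertices.

5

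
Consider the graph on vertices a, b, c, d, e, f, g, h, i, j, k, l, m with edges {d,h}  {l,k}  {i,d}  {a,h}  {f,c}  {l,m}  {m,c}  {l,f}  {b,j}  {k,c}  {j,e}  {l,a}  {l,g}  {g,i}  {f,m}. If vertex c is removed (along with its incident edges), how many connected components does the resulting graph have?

2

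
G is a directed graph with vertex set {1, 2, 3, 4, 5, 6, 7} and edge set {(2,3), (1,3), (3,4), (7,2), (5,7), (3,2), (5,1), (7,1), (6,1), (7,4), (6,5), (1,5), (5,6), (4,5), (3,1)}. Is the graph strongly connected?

Yes

From 4 we can reach every vertex (1, 2, 3, 4, 5, 6, 7), and every vertex can reach 4 (1, 2, 3, 4, 5, 6, 7). So the whole graph is one strongly connected component.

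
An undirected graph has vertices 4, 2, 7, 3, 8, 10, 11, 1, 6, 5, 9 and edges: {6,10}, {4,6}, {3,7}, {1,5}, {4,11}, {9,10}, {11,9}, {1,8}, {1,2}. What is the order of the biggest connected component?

Starting from 3 we can reach 3, 7. That is one component of size 2.
Starting from 1 we can reach 1, 2, 5, 8. That is one component of size 4.
Starting from 4 we can reach 4, 6, 9, 10, 11. That is one component of size 5.
The largest has 5 vertices.

5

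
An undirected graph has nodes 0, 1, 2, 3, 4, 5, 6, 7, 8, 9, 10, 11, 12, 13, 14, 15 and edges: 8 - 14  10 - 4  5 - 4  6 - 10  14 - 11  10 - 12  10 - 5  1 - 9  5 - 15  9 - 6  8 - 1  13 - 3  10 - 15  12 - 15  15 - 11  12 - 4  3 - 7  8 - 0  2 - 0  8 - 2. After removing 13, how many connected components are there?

With 13 gone, the remaining components are: {3, 7}; {0, 1, 2, 4, 5, 6, 8, 9, 10, 11, 12, 14, 15}.
That is 2 components.

2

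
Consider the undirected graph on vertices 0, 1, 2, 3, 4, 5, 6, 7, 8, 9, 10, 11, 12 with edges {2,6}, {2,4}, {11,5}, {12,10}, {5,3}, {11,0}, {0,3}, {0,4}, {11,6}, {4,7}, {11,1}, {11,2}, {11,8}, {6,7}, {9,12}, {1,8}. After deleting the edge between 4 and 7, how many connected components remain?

2

4 and 7 are still connected via 4-2-6-7, so the component count stays at 2.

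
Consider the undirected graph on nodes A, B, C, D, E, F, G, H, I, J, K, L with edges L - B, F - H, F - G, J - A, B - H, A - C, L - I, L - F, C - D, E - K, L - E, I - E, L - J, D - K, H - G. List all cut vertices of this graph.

L

Removing L increases the component count from 1 to 2, so L is a cut vertex.
By contrast removing A leaves 1 component; it is not a cut vertex. No other vertex is a cut vertex either.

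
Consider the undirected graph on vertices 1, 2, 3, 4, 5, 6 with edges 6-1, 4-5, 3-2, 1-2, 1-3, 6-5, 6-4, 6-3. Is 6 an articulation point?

Deleting 6 raises the number of components from 1 to 2, so 6 is a cut vertex.

Yes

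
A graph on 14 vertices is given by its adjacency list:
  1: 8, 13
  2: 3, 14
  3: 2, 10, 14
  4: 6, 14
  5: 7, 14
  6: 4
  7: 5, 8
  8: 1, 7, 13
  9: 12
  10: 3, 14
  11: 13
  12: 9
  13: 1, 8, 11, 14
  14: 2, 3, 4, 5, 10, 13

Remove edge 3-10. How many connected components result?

3 and 10 are still connected via 3-14-10, so the component count stays at 2.

2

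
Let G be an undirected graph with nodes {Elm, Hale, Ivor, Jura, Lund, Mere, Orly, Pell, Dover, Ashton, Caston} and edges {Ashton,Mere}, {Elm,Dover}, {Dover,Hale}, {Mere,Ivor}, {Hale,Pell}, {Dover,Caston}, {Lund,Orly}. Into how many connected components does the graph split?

4

Jura is isolated — a component by itself.
Starting from Lund we can reach Lund, Orly. That is one component of size 2.
Starting from Ivor we can reach Ivor, Mere, Ashton. That is one component of size 3.
Starting from Elm we can reach Elm, Hale, Pell, Dover, Caston. That is one component of size 5.
Total: 4 components.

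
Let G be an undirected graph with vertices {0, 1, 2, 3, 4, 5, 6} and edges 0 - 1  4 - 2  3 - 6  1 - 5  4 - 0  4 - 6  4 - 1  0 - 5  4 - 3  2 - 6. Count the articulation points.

1

Removing 4 increases the component count from 1 to 2, so 4 is a cut vertex.
By contrast removing 3 leaves 1 component; it is not a cut vertex. No other vertex is a cut vertex either.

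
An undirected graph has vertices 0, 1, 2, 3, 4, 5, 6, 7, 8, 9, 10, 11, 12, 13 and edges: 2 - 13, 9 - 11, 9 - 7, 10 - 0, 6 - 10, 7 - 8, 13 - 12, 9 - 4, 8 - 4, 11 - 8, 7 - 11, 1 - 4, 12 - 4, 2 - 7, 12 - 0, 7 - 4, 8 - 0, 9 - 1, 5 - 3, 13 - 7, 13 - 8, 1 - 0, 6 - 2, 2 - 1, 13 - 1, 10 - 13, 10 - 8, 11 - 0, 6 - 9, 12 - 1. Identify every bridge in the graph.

3-5

The edges on the cycle 6-10-8-7-9-6 are not bridges since each lies on that cycle.
But removing 5 - 3 disconnects 5 from 3 — this is a bridge.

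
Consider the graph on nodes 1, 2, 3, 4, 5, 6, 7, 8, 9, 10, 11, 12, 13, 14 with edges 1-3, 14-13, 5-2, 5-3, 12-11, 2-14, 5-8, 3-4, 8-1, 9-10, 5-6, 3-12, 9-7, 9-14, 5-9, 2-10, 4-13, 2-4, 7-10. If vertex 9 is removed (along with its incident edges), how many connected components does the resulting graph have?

With 9 gone, the remaining components are: {1, 2, 3, 4, 5, 6, 7, 8, 10, 11, 12, 13, 14}.
That is 1 component.

1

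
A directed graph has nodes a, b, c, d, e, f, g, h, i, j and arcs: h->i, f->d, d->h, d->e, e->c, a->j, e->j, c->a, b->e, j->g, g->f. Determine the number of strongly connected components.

4

{a, c, d, e, f, g, j} are all mutually reachable — one SCC of size 7.
{i} is an SCC by itself.
{h} is an SCC by itself.
{b} is an SCC by itself.
That gives 4 strongly connected components.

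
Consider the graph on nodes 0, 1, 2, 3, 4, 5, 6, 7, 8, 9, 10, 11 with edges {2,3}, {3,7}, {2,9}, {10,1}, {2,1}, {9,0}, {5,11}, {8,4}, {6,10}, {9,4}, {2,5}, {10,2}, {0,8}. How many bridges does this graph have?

The edges on the cycle 9-0-8-4-9 are not bridges since each lies on that cycle.
But removing 2—9 disconnects 2 from 9; removing 10—6 disconnects 10 from 6; removing 3—7 disconnects 3 from 7; removing 5—11 disconnects 5 from 11 — these are bridges.
In total 6 edges are bridges.

6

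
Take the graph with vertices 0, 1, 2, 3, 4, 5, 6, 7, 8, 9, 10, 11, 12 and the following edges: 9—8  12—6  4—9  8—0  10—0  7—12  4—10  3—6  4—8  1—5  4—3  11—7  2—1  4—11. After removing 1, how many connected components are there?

3

With 1 gone, the remaining components are: {2}; {5}; {0, 3, 4, 6, 7, 8, 9, 10, 11, 12}.
That is 3 components.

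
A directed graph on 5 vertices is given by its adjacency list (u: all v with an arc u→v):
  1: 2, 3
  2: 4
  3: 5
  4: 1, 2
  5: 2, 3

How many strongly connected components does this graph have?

1

{1, 2, 3, 4, 5} are all mutually reachable — one SCC of size 5.
That gives 1 strongly connected component.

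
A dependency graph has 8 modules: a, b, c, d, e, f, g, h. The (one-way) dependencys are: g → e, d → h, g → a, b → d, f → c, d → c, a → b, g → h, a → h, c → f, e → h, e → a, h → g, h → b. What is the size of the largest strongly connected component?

{a, b, d, e, g, h} are all mutually reachable — one SCC of size 6.
{c, f} are all mutually reachable — one SCC of size 2.
The largest has 6 vertices.

6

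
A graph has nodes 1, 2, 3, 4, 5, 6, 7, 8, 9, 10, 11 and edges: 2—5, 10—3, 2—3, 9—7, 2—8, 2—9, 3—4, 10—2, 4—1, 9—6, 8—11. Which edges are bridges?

1-4, 11-8, 2-5, 2-8, 2-9, 3-4, 6-9, 7-9

The edges on the cycle 10-2-3-10 are not bridges since each lies on that cycle.
But removing 9—6 disconnects 9 from 6; removing 2—5 disconnects 2 from 5; removing 9—7 disconnects 9 from 7; removing 3—4 disconnects 3 from 4 — these are bridges.
In total 8 edges are bridges.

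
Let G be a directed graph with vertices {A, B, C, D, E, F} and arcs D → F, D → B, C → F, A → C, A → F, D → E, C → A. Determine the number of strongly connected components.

{A, C} are all mutually reachable — one SCC of size 2.
{B} is an SCC by itself.
{D} is an SCC by itself.
{F} is an SCC by itself.
{E} is an SCC by itself.
That gives 5 strongly connected components.

5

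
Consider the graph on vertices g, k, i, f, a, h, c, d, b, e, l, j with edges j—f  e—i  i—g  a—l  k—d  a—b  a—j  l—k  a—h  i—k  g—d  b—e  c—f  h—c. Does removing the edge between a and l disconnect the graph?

After removing a—l, the path a-b-e-i-k-l still connects them, so the edge is not a bridge.

No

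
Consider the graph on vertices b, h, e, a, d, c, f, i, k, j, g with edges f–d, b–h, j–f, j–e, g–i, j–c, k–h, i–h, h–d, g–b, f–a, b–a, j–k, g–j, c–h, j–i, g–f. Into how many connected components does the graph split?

1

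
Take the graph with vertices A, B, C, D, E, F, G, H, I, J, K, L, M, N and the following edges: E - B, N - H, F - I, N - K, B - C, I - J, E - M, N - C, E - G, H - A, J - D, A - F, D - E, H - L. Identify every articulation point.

E, H, N

Removing E increases the component count from 1 to 3, so E is a cut vertex.
Removing H increases the component count from 1 to 2, so H is a cut vertex.
Removing N increases the component count from 1 to 2, so N is a cut vertex.
By contrast removing C leaves 1 component; it is not a cut vertex. No other vertex is a cut vertex either.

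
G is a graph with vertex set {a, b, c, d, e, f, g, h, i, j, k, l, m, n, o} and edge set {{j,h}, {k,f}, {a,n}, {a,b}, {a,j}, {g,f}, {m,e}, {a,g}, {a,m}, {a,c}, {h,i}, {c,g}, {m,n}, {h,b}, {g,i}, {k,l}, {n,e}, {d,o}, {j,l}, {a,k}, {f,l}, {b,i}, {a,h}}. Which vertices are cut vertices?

Removing a increases the component count from 2 to 3, so a is a cut vertex.
By contrast removing m leaves 2 components; it is not a cut vertex. No other vertex is a cut vertex either.

a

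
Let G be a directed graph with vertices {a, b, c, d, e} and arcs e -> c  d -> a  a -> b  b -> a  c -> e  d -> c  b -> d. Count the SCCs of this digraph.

{a, b, d} are all mutually reachable — one SCC of size 3.
{c, e} are all mutually reachable — one SCC of size 2.
That gives 2 strongly connected components.

2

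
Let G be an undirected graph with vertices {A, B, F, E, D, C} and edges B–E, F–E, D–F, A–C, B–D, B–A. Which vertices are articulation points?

Removing A increases the component count from 1 to 2, so A is a cut vertex.
Removing B increases the component count from 1 to 2, so B is a cut vertex.
By contrast removing F leaves 1 component; it is not a cut vertex. No other vertex is a cut vertex either.

A, B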